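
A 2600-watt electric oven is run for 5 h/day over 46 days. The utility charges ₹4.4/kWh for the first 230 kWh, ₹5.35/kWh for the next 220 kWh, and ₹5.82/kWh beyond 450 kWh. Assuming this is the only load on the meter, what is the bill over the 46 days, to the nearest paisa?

Runtime = 5 h/day × 46 days = 230 h
Energy = 2.6 kW × 230 h = 598 kWh
Tier 1 (0–230 kWh): 230 × ₹4.4 = ₹1012
Tier 2 (230–450 kWh): 220 × ₹5.35 = ₹1177
Above 450 kWh: 148 × ₹5.82 = ₹861.36
Bill = ₹3050.36

₹3050.36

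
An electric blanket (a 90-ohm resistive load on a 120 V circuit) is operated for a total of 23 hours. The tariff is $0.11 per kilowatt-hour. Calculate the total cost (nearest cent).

$0.40

Power = V²/R = 120²/90 = 160 W = 0.16 kW
Energy = 0.16 kW × 23 h = 3.68 kWh
Cost = 3.68 kWh × $0.11/kWh = $0.40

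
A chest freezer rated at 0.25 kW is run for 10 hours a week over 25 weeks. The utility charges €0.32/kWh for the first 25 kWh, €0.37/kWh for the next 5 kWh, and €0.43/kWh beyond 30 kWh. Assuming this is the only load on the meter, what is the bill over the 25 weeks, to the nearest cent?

€23.83

Runtime = 10 h/week × 25 weeks = 250 h
Energy = 0.25 kW × 250 h = 62.5 kWh
Tier 1 (0–25 kWh): 25 × €0.32 = €8
Tier 2 (25–30 kWh): 5 × €0.37 = €1.85
Above 30 kWh: 32.5 × €0.43 = €13.975
Bill = €23.83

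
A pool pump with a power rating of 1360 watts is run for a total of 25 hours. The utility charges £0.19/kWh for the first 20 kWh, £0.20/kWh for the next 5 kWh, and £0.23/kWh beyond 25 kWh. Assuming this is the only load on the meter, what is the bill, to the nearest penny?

£6.87

Energy = 1.36 kW × 25 h = 34 kWh
Tier 1 (0–20 kWh): 20 × £0.19 = £3.8
Tier 2 (20–25 kWh): 5 × £0.20 = £1
Above 25 kWh: 9 × £0.23 = £2.07
Bill = £6.87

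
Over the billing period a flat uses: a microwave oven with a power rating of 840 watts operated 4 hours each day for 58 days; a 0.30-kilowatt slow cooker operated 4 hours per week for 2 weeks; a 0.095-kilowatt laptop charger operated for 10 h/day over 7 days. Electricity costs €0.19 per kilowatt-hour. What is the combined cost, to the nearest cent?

microwave oven: Runtime = 4 h/day × 58 days = 232 h
microwave oven: 0.84 kW × 232 h = 194.88 kWh
slow cooker: Runtime = 4 h/week × 2 weeks = 8 h
slow cooker: 0.3 kW × 8 h = 2.4 kWh
laptop charger: Runtime = 10 h/day × 7 days = 70 h
laptop charger: 0.095 kW × 70 h = 6.65 kWh
Total energy = 203.93 kWh
Cost = 203.93 × €0.19 = €38.75

€38.75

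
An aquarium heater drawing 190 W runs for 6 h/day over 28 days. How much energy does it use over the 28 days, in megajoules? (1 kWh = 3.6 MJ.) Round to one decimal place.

Runtime = 6 h/day × 28 days = 168 h
Energy = 0.19 kW × 168 h = 31.92 kWh
= 31.92 × 3.6 MJ = 114.9 MJ

114.9 MJ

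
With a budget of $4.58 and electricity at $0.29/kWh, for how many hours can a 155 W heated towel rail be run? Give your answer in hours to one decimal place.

Energy available = $4.58 ÷ $0.29/kWh = 15.7931 kWh
Hours = 15.7931 kWh ÷ 0.155 kW = 101.9 h

101.9 h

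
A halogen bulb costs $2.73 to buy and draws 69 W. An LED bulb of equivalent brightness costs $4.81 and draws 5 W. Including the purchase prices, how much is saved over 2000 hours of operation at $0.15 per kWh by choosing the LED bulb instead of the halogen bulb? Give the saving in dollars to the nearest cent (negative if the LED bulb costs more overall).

$17.12

halogen bulb: $2.73 + (69/1000) kW × 2000 h × $0.15 = $2.73 + $20.7 = $23.43
LED bulb: $4.81 + (5/1000) kW × 2000 h × $0.15 = $4.81 + $1.5 = $6.31
Saving = $23.43 − $6.31 = $17.12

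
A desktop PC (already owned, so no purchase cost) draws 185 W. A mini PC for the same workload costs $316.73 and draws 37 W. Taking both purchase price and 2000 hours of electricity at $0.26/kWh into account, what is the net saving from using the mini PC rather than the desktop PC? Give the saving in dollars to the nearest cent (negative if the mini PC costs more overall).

-$239.77

desktop PC: $0.00 + (185/1000) kW × 2000 h × $0.26 = $0.00 + $96.2 = $96.2
mini PC: $316.73 + (37/1000) kW × 2000 h × $0.26 = $316.73 + $19.24 = $335.97
Saving = $96.2 − $335.97 = −$239.77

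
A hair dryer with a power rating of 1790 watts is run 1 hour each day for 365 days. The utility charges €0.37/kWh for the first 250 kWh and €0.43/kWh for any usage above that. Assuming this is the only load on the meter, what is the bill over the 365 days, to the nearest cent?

Runtime = 1 h/day × 365 days = 365 h
Energy = 1.79 kW × 365 h = 653.35 kWh
Tier 1 (0–250 kWh): 250 × €0.37 = €92.5
Above 250 kWh: 403.35 × €0.43 = €173.4405
Bill = €265.94

€265.94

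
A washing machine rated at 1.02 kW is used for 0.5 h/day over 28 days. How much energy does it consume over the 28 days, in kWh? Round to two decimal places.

14.28 kWh

Runtime = 0.5 h/day × 28 days = 14 h
Energy = 1.02 kW × 14 h = 14.28 kWh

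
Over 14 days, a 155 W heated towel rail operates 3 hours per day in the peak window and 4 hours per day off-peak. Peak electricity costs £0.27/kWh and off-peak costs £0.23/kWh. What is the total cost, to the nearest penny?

£3.75

Peak energy = 0.155 kW × 3 h × 14 = 6.51 kWh
Off-peak energy = 0.155 kW × 4 h × 14 = 8.68 kWh
Cost = 6.51 × £0.27 + 8.68 × £0.23 = £1.7577 + £1.9964 = £3.75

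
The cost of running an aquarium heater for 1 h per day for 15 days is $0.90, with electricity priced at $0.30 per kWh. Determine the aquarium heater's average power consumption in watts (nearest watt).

Energy = $0.90 ÷ $0.30/kWh = 3 kWh
Runtime = 1 h/day × 15 days = 15 h
Power = 3 kWh ÷ 15 h = 0.2 kW = 200 W

200 W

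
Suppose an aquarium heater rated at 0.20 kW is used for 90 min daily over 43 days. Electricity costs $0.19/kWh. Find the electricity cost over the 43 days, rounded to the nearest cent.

$2.45

Runtime = 90 min × 43 = 3870 min = 64.5 h
Energy = 0.2 kW × 64.5 h = 12.9 kWh
Cost = 12.9 kWh × $0.19/kWh = $2.45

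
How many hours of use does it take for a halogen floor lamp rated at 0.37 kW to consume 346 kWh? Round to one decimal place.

935.1 h

Hours = 346 kWh ÷ 0.37 kW = 935.1 h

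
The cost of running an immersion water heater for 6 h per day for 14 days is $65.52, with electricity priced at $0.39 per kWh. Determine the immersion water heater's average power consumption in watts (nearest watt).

Energy = $65.52 ÷ $0.39/kWh = 168 kWh
Runtime = 6 h/day × 14 days = 84 h
Power = 168 kWh ÷ 84 h = 2 kW = 2000 W

2000 W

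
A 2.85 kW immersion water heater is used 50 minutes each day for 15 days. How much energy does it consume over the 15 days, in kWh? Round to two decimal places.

Runtime = 50 min × 15 = 750 min = 12.5 h
Energy = 2.85 kW × 12.5 h = 35.625 kWh ≈ 35.63 kWh

35.63 kWh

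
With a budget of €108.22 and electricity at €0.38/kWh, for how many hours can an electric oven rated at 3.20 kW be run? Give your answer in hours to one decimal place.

Energy available = €108.22 ÷ €0.38/kWh = 284.7895 kWh
Hours = 284.7895 kWh ÷ 3.2 kW = 89.0 h

89.0 h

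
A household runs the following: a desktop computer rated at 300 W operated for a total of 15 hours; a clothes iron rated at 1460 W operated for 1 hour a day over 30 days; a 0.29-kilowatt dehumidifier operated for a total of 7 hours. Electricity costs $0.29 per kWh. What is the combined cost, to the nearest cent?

desktop computer: 0.3 kW × 15 h = 4.5 kWh
clothes iron: Runtime = 1 h/day × 30 days = 30 h
clothes iron: 1.46 kW × 30 h = 43.8 kWh
dehumidifier: 0.29 kW × 7 h = 2.03 kWh
Total energy = 50.33 kWh
Cost = 50.33 × $0.29 = $14.60

$14.60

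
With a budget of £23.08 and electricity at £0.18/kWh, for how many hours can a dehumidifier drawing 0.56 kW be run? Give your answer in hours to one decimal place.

Energy available = £23.08 ÷ £0.18/kWh = 128.2222 kWh
Hours = 128.2222 kWh ÷ 0.56 kW = 229.0 h

229.0 h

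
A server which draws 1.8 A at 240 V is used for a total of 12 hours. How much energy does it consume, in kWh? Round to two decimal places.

5.18 kWh

Power = 1.8 A × 240 V = 432 W = 0.432 kW
Energy = 0.432 kW × 12 h = 5.184 kWh ≈ 5.18 kWh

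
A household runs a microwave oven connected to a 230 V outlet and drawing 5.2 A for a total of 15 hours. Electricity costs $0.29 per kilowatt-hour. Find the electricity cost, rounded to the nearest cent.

Power = 5.2 A × 230 V = 1196 W = 1.196 kW
Energy = 1.196 kW × 15 h = 17.94 kWh
Cost = 17.94 kWh × $0.29/kWh = $5.20

$5.20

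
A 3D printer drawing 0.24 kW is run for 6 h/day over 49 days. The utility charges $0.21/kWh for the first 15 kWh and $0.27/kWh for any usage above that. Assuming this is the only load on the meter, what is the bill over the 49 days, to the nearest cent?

$18.15

Runtime = 6 h/day × 49 days = 294 h
Energy = 0.24 kW × 294 h = 70.56 kWh
Tier 1 (0–15 kWh): 15 × $0.21 = $3.15
Above 15 kWh: 55.56 × $0.27 = $15.0012
Bill = $18.15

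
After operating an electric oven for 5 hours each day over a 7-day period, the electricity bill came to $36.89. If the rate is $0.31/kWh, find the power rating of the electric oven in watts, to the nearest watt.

Energy = $36.89 ÷ $0.31/kWh = 119 kWh
Runtime = 5 h/day × 7 days = 35 h
Power = 119 kWh ÷ 35 h = 3.4 kW = 3400 W

3400 W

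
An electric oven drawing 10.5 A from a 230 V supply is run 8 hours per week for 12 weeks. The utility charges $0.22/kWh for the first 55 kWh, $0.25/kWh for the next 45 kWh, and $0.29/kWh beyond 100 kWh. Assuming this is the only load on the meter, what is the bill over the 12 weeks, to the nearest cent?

$61.58

Power = 10.5 A × 230 V = 2415 W = 2.415 kW
Runtime = 8 h/week × 12 weeks = 96 h
Energy = 2.415 kW × 96 h = 231.84 kWh
Tier 1 (0–55 kWh): 55 × $0.22 = $12.1
Tier 2 (55–100 kWh): 45 × $0.25 = $11.25
Above 100 kWh: 131.84 × $0.29 = $38.2336
Bill = $61.58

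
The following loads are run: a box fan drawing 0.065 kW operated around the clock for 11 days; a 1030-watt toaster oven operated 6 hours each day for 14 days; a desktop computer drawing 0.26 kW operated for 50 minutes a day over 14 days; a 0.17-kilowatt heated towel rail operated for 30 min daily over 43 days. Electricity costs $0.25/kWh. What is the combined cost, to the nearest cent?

box fan: Runtime = 24 h × 11 = 264 h
box fan: 0.065 kW × 264 h = 17.16 kWh
toaster oven: Runtime = 6 h/day × 14 days = 84 h
toaster oven: 1.03 kW × 84 h = 86.52 kWh
desktop computer: Runtime = 50 min × 14 = 700 min = 11.666666… h
desktop computer: 0.26 kW × 11.666666… h = 3.033333… kWh
heated towel rail: Runtime = 30 min × 43 = 1290 min = 21.5 h
heated towel rail: 0.17 kW × 21.5 h = 3.655 kWh
Total energy = 110.368333… kWh
Cost = 110.368333… × $0.25 = $27.59

$27.59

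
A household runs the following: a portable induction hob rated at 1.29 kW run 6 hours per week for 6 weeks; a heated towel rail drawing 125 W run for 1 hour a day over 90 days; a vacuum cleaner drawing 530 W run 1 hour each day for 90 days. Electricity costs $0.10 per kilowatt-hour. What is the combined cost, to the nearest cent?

$10.54

portable induction hob: Runtime = 6 h/week × 6 weeks = 36 h
portable induction hob: 1.29 kW × 36 h = 46.44 kWh
heated towel rail: Runtime = 1 h/day × 90 days = 90 h
heated towel rail: 0.125 kW × 90 h = 11.25 kWh
vacuum cleaner: Runtime = 1 h/day × 90 days = 90 h
vacuum cleaner: 0.53 kW × 90 h = 47.7 kWh
Total energy = 105.39 kWh
Cost = 105.39 × $0.10 = $10.54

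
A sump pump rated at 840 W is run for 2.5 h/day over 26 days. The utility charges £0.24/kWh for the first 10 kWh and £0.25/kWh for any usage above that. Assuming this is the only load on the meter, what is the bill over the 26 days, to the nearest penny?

£13.55

Runtime = 2.5 h/day × 26 days = 65 h
Energy = 0.84 kW × 65 h = 54.6 kWh
Tier 1 (0–10 kWh): 10 × £0.24 = £2.4
Above 10 kWh: 44.6 × £0.25 = £11.15
Bill = £13.55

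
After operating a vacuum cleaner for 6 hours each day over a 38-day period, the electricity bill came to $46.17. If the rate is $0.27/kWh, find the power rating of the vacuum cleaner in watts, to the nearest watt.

Energy = $46.17 ÷ $0.27/kWh = 171 kWh
Runtime = 6 h/day × 38 days = 228 h
Power = 171 kWh ÷ 228 h = 0.75 kW = 750 W

750 W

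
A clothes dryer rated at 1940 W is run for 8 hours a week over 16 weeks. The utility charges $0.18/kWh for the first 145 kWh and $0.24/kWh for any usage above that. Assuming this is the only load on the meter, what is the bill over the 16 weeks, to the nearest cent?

$50.90

Runtime = 8 h/week × 16 weeks = 128 h
Energy = 1.94 kW × 128 h = 248.32 kWh
Tier 1 (0–145 kWh): 145 × $0.18 = $26.1
Above 145 kWh: 103.32 × $0.24 = $24.7968
Bill = $50.90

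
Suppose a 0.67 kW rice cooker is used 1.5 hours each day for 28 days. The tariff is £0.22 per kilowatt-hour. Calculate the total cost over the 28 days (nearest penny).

Runtime = 1.5 h/day × 28 days = 42 h
Energy = 0.67 kW × 42 h = 28.14 kWh
Cost = 28.14 kWh × £0.22/kWh = £6.19

£6.19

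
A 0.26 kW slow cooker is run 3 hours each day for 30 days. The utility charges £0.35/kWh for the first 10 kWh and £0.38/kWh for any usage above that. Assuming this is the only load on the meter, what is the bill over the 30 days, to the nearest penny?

Runtime = 3 h/day × 30 days = 90 h
Energy = 0.26 kW × 90 h = 23.4 kWh
Tier 1 (0–10 kWh): 10 × £0.35 = £3.5
Above 10 kWh: 13.4 × £0.38 = £5.092
Bill = £8.59

£8.59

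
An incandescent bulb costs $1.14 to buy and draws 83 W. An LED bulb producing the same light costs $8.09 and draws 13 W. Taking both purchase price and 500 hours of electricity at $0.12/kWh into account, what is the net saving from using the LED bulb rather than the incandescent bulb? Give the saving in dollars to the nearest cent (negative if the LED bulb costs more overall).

incandescent bulb: $1.14 + (83/1000) kW × 500 h × $0.12 = $1.14 + $4.98 = $6.12
LED bulb: $8.09 + (13/1000) kW × 500 h × $0.12 = $8.09 + $0.78 = $8.87
Saving = $6.12 − $8.87 = −$2.75

-$2.75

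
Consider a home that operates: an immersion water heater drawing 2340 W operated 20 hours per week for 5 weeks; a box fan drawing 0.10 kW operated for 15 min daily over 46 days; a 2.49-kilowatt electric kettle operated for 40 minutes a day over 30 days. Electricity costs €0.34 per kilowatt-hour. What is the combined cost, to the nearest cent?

€96.88

immersion water heater: Runtime = 20 h/week × 5 weeks = 100 h
immersion water heater: 2.34 kW × 100 h = 234 kWh
box fan: Runtime = 15 min × 46 = 690 min = 11.5 h
box fan: 0.1 kW × 11.5 h = 1.15 kWh
electric kettle: Runtime = 40 min × 30 = 1200 min = 20 h
electric kettle: 2.49 kW × 20 h = 49.8 kWh
Total energy = 284.95 kWh
Cost = 284.95 × €0.34 = €96.88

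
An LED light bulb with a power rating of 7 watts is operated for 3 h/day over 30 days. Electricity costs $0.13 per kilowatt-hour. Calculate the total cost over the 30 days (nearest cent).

$0.08

Runtime = 3 h/day × 30 days = 90 h
Energy = 0.007 kW × 90 h = 0.63 kWh
Cost = 0.63 kWh × $0.13/kWh = $0.08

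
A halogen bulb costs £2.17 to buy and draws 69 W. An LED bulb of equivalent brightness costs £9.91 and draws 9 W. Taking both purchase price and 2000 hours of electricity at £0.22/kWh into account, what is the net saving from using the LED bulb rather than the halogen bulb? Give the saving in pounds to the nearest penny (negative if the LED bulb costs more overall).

halogen bulb: £2.17 + (69/1000) kW × 2000 h × £0.22 = £2.17 + £30.36 = £32.53
LED bulb: £9.91 + (9/1000) kW × 2000 h × £0.22 = £9.91 + £3.96 = £13.87
Saving = £32.53 − £13.87 = £18.66

£18.66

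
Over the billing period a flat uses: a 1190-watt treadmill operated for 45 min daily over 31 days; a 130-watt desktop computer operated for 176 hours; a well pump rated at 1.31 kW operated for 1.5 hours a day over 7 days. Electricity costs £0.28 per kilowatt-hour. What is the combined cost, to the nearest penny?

treadmill: Runtime = 45 min × 31 = 1395 min = 23.25 h
treadmill: 1.19 kW × 23.25 h = 27.6675 kWh
desktop computer: 0.13 kW × 176 h = 22.88 kWh
well pump: Runtime = 1.5 h/day × 7 days = 10.5 h
well pump: 1.31 kW × 10.5 h = 13.755 kWh
Total energy = 64.3025 kWh
Cost = 64.3025 × £0.28 = £18.00

£18.00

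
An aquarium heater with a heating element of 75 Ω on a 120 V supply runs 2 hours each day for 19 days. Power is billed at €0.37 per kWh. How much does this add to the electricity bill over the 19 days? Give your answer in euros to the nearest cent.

Power = V²/R = 120²/75 = 192 W = 0.192 kW
Runtime = 2 h/day × 19 days = 38 h
Energy = 0.192 kW × 38 h = 7.296 kWh
Cost = 7.296 kWh × €0.37/kWh = €2.70

€2.70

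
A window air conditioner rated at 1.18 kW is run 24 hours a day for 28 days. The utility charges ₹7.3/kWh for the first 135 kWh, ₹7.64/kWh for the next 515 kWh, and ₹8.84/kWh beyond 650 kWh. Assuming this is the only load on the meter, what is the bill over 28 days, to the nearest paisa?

₹6183.87

Runtime = 24 h × 28 = 672 h
Energy = 1.18 kW × 672 h = 792.96 kWh
Tier 1 (0–135 kWh): 135 × ₹7.3 = ₹985.5
Tier 2 (135–650 kWh): 515 × ₹7.64 = ₹3934.6
Above 650 kWh: 142.96 × ₹8.84 = ₹1263.7664
Bill = ₹6183.87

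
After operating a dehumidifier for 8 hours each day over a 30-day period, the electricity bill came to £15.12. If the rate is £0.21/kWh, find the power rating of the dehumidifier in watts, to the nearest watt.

300 W

Energy = £15.12 ÷ £0.21/kWh = 72 kWh
Runtime = 8 h/day × 30 days = 240 h
Power = 72 kWh ÷ 240 h = 0.3 kW = 300 W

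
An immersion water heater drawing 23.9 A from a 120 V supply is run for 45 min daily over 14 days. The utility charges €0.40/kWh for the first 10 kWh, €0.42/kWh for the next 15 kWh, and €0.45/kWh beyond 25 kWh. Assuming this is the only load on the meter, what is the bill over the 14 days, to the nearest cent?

€12.60

Power = 23.9 A × 120 V = 2868 W = 2.868 kW
Runtime = 45 min × 14 = 630 min = 10.5 h
Energy = 2.868 kW × 10.5 h = 30.114 kWh
Tier 1 (0–10 kWh): 10 × €0.40 = €4
Tier 2 (10–25 kWh): 15 × €0.42 = €6.3
Above 25 kWh: 5.114 × €0.45 = €2.3013
Bill = €12.60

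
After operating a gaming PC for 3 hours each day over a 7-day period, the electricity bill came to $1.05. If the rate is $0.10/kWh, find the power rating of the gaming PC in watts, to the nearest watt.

500 W

Energy = $1.05 ÷ $0.10/kWh = 10.5 kWh
Runtime = 3 h/day × 7 days = 21 h
Power = 10.5 kWh ÷ 21 h = 0.5 kW = 500 W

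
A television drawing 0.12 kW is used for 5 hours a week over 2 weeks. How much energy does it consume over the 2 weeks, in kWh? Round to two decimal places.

Runtime = 5 h/week × 2 weeks = 10 h
Energy = 0.12 kW × 10 h = 1.2 kWh

1.20 kWh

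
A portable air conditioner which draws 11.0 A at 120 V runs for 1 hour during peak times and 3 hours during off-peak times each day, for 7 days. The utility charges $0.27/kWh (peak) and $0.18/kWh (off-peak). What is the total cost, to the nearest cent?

Power = 11.0 A × 120 V = 1320 W = 1.32 kW
Peak energy = 1.32 kW × 1 h × 7 = 9.24 kWh
Off-peak energy = 1.32 kW × 3 h × 7 = 27.72 kWh
Cost = 9.24 × $0.27 + 27.72 × $0.18 = $2.4948 + $4.9896 = $7.48

$7.48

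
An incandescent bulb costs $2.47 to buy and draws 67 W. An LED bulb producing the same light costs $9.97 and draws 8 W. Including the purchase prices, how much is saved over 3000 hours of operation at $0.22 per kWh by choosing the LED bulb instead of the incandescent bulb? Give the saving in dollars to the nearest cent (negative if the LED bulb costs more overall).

incandescent bulb: $2.47 + (67/1000) kW × 3000 h × $0.22 = $2.47 + $44.22 = $46.69
LED bulb: $9.97 + (8/1000) kW × 3000 h × $0.22 = $9.97 + $5.28 = $15.25
Saving = $46.69 − $15.25 = $31.44

$31.44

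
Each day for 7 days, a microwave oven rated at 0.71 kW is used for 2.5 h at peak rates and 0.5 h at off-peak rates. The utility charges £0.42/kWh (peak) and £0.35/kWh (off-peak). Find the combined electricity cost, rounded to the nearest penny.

Peak energy = 0.71 kW × 2.5 h × 7 = 12.425 kWh
Off-peak energy = 0.71 kW × 0.5 h × 7 = 2.485 kWh
Cost = 12.425 × £0.42 + 2.485 × £0.35 = £5.2185 + £0.86975 = £6.09

£6.09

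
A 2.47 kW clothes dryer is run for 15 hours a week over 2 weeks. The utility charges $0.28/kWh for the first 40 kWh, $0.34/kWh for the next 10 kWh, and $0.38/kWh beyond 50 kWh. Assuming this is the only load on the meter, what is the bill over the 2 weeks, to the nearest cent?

$23.76

Runtime = 15 h/week × 2 weeks = 30 h
Energy = 2.47 kW × 30 h = 74.1 kWh
Tier 1 (0–40 kWh): 40 × $0.28 = $11.2
Tier 2 (40–50 kWh): 10 × $0.34 = $3.4
Above 50 kWh: 24.1 × $0.38 = $9.158
Bill = $23.76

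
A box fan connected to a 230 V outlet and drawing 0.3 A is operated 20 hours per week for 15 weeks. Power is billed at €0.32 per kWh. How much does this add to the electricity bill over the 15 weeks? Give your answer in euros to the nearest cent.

Power = 0.3 A × 230 V = 69 W = 0.069 kW
Runtime = 20 h/week × 15 weeks = 300 h
Energy = 0.069 kW × 300 h = 20.7 kWh
Cost = 20.7 kWh × €0.32/kWh = €6.62

€6.62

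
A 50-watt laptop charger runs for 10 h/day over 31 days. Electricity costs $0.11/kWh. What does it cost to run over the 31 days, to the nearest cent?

Runtime = 10 h/day × 31 days = 310 h
Energy = 0.05 kW × 310 h = 15.5 kWh
Cost = 15.5 kWh × $0.11/kWh = $1.71

$1.71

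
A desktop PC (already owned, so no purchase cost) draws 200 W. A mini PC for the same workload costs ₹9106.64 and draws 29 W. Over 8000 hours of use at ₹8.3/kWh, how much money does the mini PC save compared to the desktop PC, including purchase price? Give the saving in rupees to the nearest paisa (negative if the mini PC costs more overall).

desktop PC: ₹0.00 + (200/1000) kW × 8000 h × ₹8.3 = ₹0.00 + ₹13280 = ₹13280
mini PC: ₹9106.64 + (29/1000) kW × 8000 h × ₹8.3 = ₹9106.64 + ₹1925.6 = ₹11032.24
Saving = ₹13280 − ₹11032.24 = ₹2247.76

₹2247.76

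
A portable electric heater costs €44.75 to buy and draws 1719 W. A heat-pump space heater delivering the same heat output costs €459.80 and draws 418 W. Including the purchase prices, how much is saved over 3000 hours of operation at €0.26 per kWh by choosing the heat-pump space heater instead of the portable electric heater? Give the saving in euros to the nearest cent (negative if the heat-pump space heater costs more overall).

portable electric heater: €44.75 + (1719/1000) kW × 3000 h × €0.26 = €44.75 + €1340.82 = €1385.57
heat-pump space heater: €459.80 + (418/1000) kW × 3000 h × €0.26 = €459.80 + €326.04 = €785.84
Saving = €1385.57 − €785.84 = €599.73

€599.73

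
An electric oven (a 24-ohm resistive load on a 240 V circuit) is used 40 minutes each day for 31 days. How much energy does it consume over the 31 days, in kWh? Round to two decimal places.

49.60 kWh

Power = V²/R = 240²/24 = 2400 W = 2.4 kW
Runtime = 40 min × 31 = 1240 min = 20.666666… h
Energy = 2.4 kW × 20.666666… h = 49.6 kWh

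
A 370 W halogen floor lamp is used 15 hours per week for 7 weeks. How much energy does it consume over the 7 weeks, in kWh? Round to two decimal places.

Runtime = 15 h/week × 7 weeks = 105 h
Energy = 0.37 kW × 105 h = 38.85 kWh

38.85 kWh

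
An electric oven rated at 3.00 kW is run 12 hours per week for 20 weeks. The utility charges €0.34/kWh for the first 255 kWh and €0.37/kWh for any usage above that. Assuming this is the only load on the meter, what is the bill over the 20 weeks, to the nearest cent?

€258.75

Runtime = 12 h/week × 20 weeks = 240 h
Energy = 3 kW × 240 h = 720 kWh
Tier 1 (0–255 kWh): 255 × €0.34 = €86.7
Above 255 kWh: 465 × €0.37 = €172.05
Bill = €258.75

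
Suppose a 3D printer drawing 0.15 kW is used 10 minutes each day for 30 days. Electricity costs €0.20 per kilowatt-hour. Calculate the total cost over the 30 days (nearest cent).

€0.15

Runtime = 10 min × 30 = 300 min = 5 h
Energy = 0.15 kW × 5 h = 0.75 kWh
Cost = 0.75 kWh × €0.20/kWh = €0.15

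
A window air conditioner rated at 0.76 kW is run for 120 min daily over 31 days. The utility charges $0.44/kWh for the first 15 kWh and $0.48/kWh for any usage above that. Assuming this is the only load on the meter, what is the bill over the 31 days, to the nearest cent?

$22.02

Runtime = 120 min × 31 = 3720 min = 62 h
Energy = 0.76 kW × 62 h = 47.12 kWh
Tier 1 (0–15 kWh): 15 × $0.44 = $6.6
Above 15 kWh: 32.12 × $0.48 = $15.4176
Bill = $22.02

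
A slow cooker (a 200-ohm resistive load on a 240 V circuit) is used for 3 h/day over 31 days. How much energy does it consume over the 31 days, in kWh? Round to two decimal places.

Power = V²/R = 240²/200 = 288 W = 0.288 kW
Runtime = 3 h/day × 31 days = 93 h
Energy = 0.288 kW × 93 h = 26.784 kWh ≈ 26.78 kWh

26.78 kWh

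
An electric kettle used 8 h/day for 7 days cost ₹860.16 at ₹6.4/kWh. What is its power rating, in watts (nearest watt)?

2400 W

Energy = ₹860.16 ÷ ₹6.4/kWh = 134.4 kWh
Runtime = 8 h/day × 7 days = 56 h
Power = 134.4 kWh ÷ 56 h = 2.4 kW = 2400 W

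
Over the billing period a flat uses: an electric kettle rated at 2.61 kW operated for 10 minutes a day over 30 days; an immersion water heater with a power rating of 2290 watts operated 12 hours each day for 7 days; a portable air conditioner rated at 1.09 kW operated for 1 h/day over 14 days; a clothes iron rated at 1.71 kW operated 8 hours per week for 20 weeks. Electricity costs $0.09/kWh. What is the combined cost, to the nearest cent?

electric kettle: Runtime = 10 min × 30 = 300 min = 5 h
electric kettle: 2.61 kW × 5 h = 13.05 kWh
immersion water heater: Runtime = 12 h/day × 7 days = 84 h
immersion water heater: 2.29 kW × 84 h = 192.36 kWh
portable air conditioner: Runtime = 1 h/day × 14 days = 14 h
portable air conditioner: 1.09 kW × 14 h = 15.26 kWh
clothes iron: Runtime = 8 h/week × 20 weeks = 160 h
clothes iron: 1.71 kW × 160 h = 273.6 kWh
Total energy = 494.27 kWh
Cost = 494.27 × $0.09 = $44.48

$44.48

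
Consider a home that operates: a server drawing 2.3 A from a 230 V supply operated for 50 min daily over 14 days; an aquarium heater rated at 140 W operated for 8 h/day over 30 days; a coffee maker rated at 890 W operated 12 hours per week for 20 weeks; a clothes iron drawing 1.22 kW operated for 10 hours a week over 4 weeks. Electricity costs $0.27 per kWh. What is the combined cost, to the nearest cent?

server: Power = 2.3 A × 230 V = 529 W = 0.529 kW
server: Runtime = 50 min × 14 = 700 min = 11.666666… h
server: 0.529 kW × 11.666666… h = 6.171666… kWh
aquarium heater: Runtime = 8 h/day × 30 days = 240 h
aquarium heater: 0.14 kW × 240 h = 33.6 kWh
coffee maker: Runtime = 12 h/week × 20 weeks = 240 h
coffee maker: 0.89 kW × 240 h = 213.6 kWh
clothes iron: Runtime = 10 h/week × 4 weeks = 40 h
clothes iron: 1.22 kW × 40 h = 48.8 kWh
Total energy = 302.171666… kWh
Cost = 302.171666… × $0.27 = $81.59

$81.59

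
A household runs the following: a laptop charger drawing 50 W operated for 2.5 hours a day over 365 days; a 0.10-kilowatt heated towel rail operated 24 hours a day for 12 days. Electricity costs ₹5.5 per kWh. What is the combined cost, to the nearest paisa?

laptop charger: Runtime = 2.5 h/day × 365 days = 912.5 h
laptop charger: 0.05 kW × 912.5 h = 45.625 kWh
heated towel rail: Runtime = 24 h × 12 = 288 h
heated towel rail: 0.1 kW × 288 h = 28.8 kWh
Total energy = 74.425 kWh
Cost = 74.425 × ₹5.5 = ₹409.34

₹409.34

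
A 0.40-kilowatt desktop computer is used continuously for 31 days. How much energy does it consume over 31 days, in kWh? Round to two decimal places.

297.60 kWh

Runtime = 24 h × 31 = 744 h
Energy = 0.4 kW × 744 h = 297.6 kWh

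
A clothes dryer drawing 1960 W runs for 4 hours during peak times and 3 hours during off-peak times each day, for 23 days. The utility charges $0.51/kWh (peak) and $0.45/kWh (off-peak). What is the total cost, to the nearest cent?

$152.82

Peak energy = 1.96 kW × 4 h × 23 = 180.32 kWh
Off-peak energy = 1.96 kW × 3 h × 23 = 135.24 kWh
Cost = 180.32 × $0.51 + 135.24 × $0.45 = $91.9632 + $60.858 = $152.82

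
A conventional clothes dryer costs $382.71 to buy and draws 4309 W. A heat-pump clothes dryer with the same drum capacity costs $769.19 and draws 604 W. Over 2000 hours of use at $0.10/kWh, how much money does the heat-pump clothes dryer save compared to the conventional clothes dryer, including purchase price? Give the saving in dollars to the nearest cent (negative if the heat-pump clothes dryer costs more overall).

conventional clothes dryer: $382.71 + (4309/1000) kW × 2000 h × $0.10 = $382.71 + $861.8 = $1244.51
heat-pump clothes dryer: $769.19 + (604/1000) kW × 2000 h × $0.10 = $769.19 + $120.8 = $889.99
Saving = $1244.51 − $889.99 = $354.52

$354.52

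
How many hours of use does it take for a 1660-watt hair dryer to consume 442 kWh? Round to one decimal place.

266.3 h

Hours = 442 kWh ÷ 1.66 kW = 266.3 h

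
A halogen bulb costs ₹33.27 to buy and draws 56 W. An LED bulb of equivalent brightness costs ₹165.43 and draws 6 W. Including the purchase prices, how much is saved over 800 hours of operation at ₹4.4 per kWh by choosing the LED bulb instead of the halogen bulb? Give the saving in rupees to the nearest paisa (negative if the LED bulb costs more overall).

halogen bulb: ₹33.27 + (56/1000) kW × 800 h × ₹4.4 = ₹33.27 + ₹197.12 = ₹230.39
LED bulb: ₹165.43 + (6/1000) kW × 800 h × ₹4.4 = ₹165.43 + ₹21.12 = ₹186.55
Saving = ₹230.39 − ₹186.55 = ₹43.84

₹43.84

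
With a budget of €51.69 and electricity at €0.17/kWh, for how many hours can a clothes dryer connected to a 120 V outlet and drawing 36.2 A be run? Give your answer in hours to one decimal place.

70.0 h

Power = 36.2 A × 120 V = 4344 W = 4.344 kW
Energy available = €51.69 ÷ €0.17/kWh = 304.0588 kWh
Hours = 304.0588 kWh ÷ 4.344 kW = 70.0 h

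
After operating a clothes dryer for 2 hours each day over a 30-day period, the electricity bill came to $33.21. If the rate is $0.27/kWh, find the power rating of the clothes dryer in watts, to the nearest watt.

2050 W

Energy = $33.21 ÷ $0.27/kWh = 123 kWh
Runtime = 2 h/day × 30 days = 60 h
Power = 123 kWh ÷ 60 h = 2.05 kW = 2050 W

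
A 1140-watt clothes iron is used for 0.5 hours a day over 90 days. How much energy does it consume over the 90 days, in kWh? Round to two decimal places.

51.30 kWh

Runtime = 0.5 h/day × 90 days = 45 h
Energy = 1.14 kW × 45 h = 51.3 kWh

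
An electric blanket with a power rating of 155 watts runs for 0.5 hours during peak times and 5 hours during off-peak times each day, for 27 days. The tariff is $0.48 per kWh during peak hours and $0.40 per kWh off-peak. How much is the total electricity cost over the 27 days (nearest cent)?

Peak energy = 0.155 kW × 0.5 h × 27 = 2.0925 kWh
Off-peak energy = 0.155 kW × 5 h × 27 = 20.925 kWh
Cost = 2.0925 × $0.48 + 20.925 × $0.40 = $1.0044 + $8.37 = $9.37

$9.37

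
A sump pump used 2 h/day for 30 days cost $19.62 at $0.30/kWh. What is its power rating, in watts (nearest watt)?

Energy = $19.62 ÷ $0.30/kWh = 65.4 kWh
Runtime = 2 h/day × 30 days = 60 h
Power = 65.4 kWh ÷ 60 h = 1.09 kW = 1090 W

1090 W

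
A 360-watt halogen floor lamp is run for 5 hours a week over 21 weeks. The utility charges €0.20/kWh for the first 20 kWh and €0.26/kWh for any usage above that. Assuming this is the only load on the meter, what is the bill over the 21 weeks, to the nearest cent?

Runtime = 5 h/week × 21 weeks = 105 h
Energy = 0.36 kW × 105 h = 37.8 kWh
Tier 1 (0–20 kWh): 20 × €0.20 = €4
Above 20 kWh: 17.8 × €0.26 = €4.628
Bill = €8.63

€8.63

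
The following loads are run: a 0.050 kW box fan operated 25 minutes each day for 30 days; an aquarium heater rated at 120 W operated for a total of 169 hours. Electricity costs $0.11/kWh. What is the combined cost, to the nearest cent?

box fan: Runtime = 25 min × 30 = 750 min = 12.5 h
box fan: 0.05 kW × 12.5 h = 0.625 kWh
aquarium heater: 0.12 kW × 169 h = 20.28 kWh
Total energy = 20.905 kWh
Cost = 20.905 × $0.11 = $2.30

$2.30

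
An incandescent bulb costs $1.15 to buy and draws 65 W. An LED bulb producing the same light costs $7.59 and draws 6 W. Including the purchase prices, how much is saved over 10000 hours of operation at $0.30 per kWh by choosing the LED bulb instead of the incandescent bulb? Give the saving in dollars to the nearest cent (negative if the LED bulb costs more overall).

$170.56

incandescent bulb: $1.15 + (65/1000) kW × 10000 h × $0.30 = $1.15 + $195 = $196.15
LED bulb: $7.59 + (6/1000) kW × 10000 h × $0.30 = $7.59 + $18 = $25.59
Saving = $196.15 − $25.59 = $170.56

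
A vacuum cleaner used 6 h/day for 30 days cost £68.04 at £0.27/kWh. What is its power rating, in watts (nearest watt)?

Energy = £68.04 ÷ £0.27/kWh = 252 kWh
Runtime = 6 h/day × 30 days = 180 h
Power = 252 kWh ÷ 180 h = 1.4 kW = 1400 W

1400 W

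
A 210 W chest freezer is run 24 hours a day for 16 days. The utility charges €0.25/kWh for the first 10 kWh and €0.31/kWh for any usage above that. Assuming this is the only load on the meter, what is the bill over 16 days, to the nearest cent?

€24.40

Runtime = 24 h × 16 = 384 h
Energy = 0.21 kW × 384 h = 80.64 kWh
Tier 1 (0–10 kWh): 10 × €0.25 = €2.5
Above 10 kWh: 70.64 × €0.31 = €21.8984
Bill = €24.40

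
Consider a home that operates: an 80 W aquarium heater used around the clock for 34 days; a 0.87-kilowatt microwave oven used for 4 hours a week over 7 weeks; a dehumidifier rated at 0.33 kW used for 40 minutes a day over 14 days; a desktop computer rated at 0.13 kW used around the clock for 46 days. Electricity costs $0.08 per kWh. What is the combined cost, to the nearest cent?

aquarium heater: Runtime = 24 h × 34 = 816 h
aquarium heater: 0.08 kW × 816 h = 65.28 kWh
microwave oven: Runtime = 4 h/week × 7 weeks = 28 h
microwave oven: 0.87 kW × 28 h = 24.36 kWh
dehumidifier: Runtime = 40 min × 14 = 560 min = 9.333333… h
dehumidifier: 0.33 kW × 9.333333… h = 3.08 kWh
desktop computer: Runtime = 24 h × 46 = 1104 h
desktop computer: 0.13 kW × 1104 h = 143.52 kWh
Total energy = 236.24 kWh
Cost = 236.24 × $0.08 = $18.90

$18.90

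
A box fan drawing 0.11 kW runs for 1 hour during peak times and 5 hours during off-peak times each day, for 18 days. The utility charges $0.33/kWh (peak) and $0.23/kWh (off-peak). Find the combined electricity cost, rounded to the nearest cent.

Peak energy = 0.11 kW × 1 h × 18 = 1.98 kWh
Off-peak energy = 0.11 kW × 5 h × 18 = 9.9 kWh
Cost = 1.98 × $0.33 + 9.9 × $0.23 = $0.6534 + $2.277 = $2.93

$2.93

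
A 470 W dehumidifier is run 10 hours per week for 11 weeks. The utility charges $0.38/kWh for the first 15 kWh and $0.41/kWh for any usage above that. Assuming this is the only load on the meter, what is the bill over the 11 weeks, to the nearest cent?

$20.75

Runtime = 10 h/week × 11 weeks = 110 h
Energy = 0.47 kW × 110 h = 51.7 kWh
Tier 1 (0–15 kWh): 15 × $0.38 = $5.7
Above 15 kWh: 36.7 × $0.41 = $15.047
Bill = $20.75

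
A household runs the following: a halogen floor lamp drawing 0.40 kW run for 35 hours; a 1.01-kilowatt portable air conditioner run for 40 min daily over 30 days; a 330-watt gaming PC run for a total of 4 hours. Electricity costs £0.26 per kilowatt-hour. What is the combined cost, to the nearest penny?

£9.24

halogen floor lamp: 0.4 kW × 35 h = 14 kWh
portable air conditioner: Runtime = 40 min × 30 = 1200 min = 20 h
portable air conditioner: 1.01 kW × 20 h = 20.2 kWh
gaming PC: 0.33 kW × 4 h = 1.32 kWh
Total energy = 35.52 kWh
Cost = 35.52 × £0.26 = £9.24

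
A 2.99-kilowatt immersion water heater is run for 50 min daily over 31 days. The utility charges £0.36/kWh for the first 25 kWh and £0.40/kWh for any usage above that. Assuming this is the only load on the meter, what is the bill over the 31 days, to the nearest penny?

£29.90

Runtime = 50 min × 31 = 1550 min = 25.833333… h
Energy = 2.99 kW × 25.833333… h = 77.241666… kWh
Tier 1 (0–25 kWh): 25 × £0.36 = £9
Above 25 kWh: 52.241666… × £0.40 = £20.896666…
Bill = £29.90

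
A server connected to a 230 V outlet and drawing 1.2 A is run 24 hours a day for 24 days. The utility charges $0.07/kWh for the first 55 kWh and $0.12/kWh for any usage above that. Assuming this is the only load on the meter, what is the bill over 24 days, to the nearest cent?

Power = 1.2 A × 230 V = 276 W = 0.276 kW
Runtime = 24 h × 24 = 576 h
Energy = 0.276 kW × 576 h = 158.976 kWh
Tier 1 (0–55 kWh): 55 × $0.07 = $3.85
Above 55 kWh: 103.976 × $0.12 = $12.47712
Bill = $16.33

$16.33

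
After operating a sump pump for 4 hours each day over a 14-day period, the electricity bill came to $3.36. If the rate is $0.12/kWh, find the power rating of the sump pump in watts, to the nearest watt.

500 W

Energy = $3.36 ÷ $0.12/kWh = 28 kWh
Runtime = 4 h/day × 14 days = 56 h
Power = 28 kWh ÷ 56 h = 0.5 kW = 500 W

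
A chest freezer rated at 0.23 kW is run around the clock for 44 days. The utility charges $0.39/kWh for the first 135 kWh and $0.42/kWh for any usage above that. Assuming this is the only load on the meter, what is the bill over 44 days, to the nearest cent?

Runtime = 24 h × 44 = 1056 h
Energy = 0.23 kW × 1056 h = 242.88 kWh
Tier 1 (0–135 kWh): 135 × $0.39 = $52.65
Above 135 kWh: 107.88 × $0.42 = $45.3096
Bill = $97.96

$97.96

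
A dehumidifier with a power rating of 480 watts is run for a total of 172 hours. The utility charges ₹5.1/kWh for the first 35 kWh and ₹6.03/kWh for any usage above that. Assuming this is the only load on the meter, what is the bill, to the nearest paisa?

Energy = 0.48 kW × 172 h = 82.56 kWh
Tier 1 (0–35 kWh): 35 × ₹5.1 = ₹178.5
Above 35 kWh: 47.56 × ₹6.03 = ₹286.7868
Bill = ₹465.29

₹465.29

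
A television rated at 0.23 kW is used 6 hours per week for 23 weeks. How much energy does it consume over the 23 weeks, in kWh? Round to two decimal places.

Runtime = 6 h/week × 23 weeks = 138 h
Energy = 0.23 kW × 138 h = 31.74 kWh

31.74 kWh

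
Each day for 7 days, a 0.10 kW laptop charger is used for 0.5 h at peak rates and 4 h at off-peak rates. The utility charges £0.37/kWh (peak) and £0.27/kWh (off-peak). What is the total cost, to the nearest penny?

£0.89

Peak energy = 0.1 kW × 0.5 h × 7 = 0.35 kWh
Off-peak energy = 0.1 kW × 4 h × 7 = 2.8 kWh
Cost = 0.35 × £0.37 + 2.8 × £0.27 = £0.1295 + £0.756 = £0.89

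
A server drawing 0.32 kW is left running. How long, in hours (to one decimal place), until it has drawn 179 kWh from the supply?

Hours = 179 kWh ÷ 0.32 kW = 559.4 h

559.4 h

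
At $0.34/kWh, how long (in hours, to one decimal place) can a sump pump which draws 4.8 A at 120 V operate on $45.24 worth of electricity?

Power = 4.8 A × 120 V = 576 W = 0.576 kW
Energy available = $45.24 ÷ $0.34/kWh = 133.0588 kWh
Hours = 133.0588 kWh ÷ 0.576 kW = 231.0 h

231.0 h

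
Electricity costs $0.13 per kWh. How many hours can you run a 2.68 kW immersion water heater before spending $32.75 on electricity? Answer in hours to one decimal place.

94.0 h

Energy available = $32.75 ÷ $0.13/kWh = 251.9231 kWh
Hours = 251.9231 kWh ÷ 2.68 kW = 94.0 h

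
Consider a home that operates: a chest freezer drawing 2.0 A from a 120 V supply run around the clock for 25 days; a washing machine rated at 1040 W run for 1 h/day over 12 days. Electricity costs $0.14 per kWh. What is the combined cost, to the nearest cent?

$21.91

chest freezer: Power = 2.0 A × 120 V = 240 W = 0.24 kW
chest freezer: Runtime = 24 h × 25 = 600 h
chest freezer: 0.24 kW × 600 h = 144 kWh
washing machine: Runtime = 1 h/day × 12 days = 12 h
washing machine: 1.04 kW × 12 h = 12.48 kWh
Total energy = 156.48 kWh
Cost = 156.48 × $0.14 = $21.91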